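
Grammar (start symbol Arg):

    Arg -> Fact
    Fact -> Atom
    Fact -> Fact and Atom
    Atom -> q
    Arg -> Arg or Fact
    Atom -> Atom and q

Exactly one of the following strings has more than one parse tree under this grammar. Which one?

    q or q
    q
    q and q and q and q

q or q: 1 tree
q: 1 tree
q and q and q and q: 8 trees

q and q and q and q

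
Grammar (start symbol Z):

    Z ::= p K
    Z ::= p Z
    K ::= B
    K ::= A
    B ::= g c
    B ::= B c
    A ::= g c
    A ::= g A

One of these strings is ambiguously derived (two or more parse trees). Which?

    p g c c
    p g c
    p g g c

p g c

p g c c: 1 tree
p g c: 2 trees
p g g c: 1 tree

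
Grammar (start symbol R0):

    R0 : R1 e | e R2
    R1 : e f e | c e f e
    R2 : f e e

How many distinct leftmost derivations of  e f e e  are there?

2

Parse trees for e f e e:
  [R0 [R1 e f e] e]
  [R0 e [R2 f e e]]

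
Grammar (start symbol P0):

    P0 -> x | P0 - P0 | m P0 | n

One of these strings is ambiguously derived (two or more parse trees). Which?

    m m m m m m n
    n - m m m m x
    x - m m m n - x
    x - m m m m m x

m m m m m m n: 1 tree
n - m m m m x: 1 tree
x - m m m n - x: 5 trees
x - m m m m m x: 1 tree

x - m m m n - x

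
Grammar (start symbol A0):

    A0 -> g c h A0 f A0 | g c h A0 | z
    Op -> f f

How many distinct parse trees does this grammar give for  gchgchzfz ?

Parse trees for gchgchzfz:
  [A0 g c h [A0 g c h [A0 z]] f [A0 z]]
  [A0 g c h [A0 g c h [A0 z] f [A0 z]]]

2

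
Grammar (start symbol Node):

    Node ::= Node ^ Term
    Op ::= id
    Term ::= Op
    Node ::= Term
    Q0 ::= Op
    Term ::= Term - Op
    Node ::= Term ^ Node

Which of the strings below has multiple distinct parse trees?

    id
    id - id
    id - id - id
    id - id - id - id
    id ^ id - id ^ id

id ^ id - id ^ id

id: 1 tree
id - id: 1 tree
id - id - id: 1 tree
id - id - id - id: 1 tree
id ^ id - id ^ id: 4 trees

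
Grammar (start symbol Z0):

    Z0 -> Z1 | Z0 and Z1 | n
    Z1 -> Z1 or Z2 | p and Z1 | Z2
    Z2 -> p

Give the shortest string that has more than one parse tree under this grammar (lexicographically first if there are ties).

p and p

length 1: no string has ≥2 trees
length 3: p and p has 2 parse trees

Two derivations of p and p:
  Z0 ⇒ Z1 ⇒ p and Z1 ⇒ p and Z2 ⇒ p and p
  Z0 ⇒ Z0 and Z1 ⇒ Z1 and Z1 ⇒ Z2 and Z1 ⇒ p and Z1 ⇒ p and Z2 ⇒ p and p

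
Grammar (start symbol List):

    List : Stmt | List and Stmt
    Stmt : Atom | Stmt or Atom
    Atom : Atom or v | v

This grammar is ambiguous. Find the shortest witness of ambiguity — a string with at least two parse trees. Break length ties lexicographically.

length 1: no string has ≥2 trees
length 3: v or v has 2 parse trees

Two derivations of v or v:
  List ⇒ Stmt ⇒ Atom ⇒ Atom or v ⇒ v or v
  List ⇒ Stmt ⇒ Stmt or Atom ⇒ Atom or Atom ⇒ v or Atom ⇒ v or v

v or v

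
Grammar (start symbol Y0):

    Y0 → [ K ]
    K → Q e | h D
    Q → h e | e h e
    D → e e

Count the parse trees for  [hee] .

Parse trees for [hee]:
  [Y0 [ [K [Q h e] e] ]]
  [Y0 [ [K h [D e e]] ]]

2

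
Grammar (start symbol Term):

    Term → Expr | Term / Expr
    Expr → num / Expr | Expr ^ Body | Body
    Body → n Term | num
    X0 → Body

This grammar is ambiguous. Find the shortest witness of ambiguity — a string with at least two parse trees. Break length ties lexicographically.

num / num

length 1: no string has ≥2 trees
length 2: no string has ≥2 trees
length 3: num / num has 2 parse trees

Two derivations of num / num:
  Term ⇒ Expr ⇒ num / Expr ⇒ num / Body ⇒ num / num
  Term ⇒ Term / Expr ⇒ Expr / Expr ⇒ Body / Expr ⇒ num / Expr ⇒ num / Body ⇒ num / num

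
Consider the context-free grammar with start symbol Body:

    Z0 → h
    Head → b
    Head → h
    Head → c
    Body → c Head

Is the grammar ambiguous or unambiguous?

(Z0 is unreachable from Body, so its rules don't affect L(Body).) Each reachable nonterminal has at most one production per leading terminal, and all productions are right-linear; the derivation is determined token-by-token.

Unambiguous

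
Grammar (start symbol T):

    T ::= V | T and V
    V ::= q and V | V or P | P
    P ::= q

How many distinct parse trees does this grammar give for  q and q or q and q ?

3

Parse trees for q and q or q and q:
  [T [T [V q and [V [V [P q]] or [P q]]]] and [V [P q]]]
  [T [T [V [V q and [V [P q]]] or [P q]]] and [V [P q]]]
  [T [T [T [V [P q]]] and [V [V [P q]] or [P q]]] and [V [P q]]]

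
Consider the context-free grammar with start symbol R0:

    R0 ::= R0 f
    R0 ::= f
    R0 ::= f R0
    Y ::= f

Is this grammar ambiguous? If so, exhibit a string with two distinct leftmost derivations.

Ambiguous

Witness: f f

Derivation 1: R0 ⇒ R0 f ⇒ f f
Derivation 2: R0 ⇒ f R0 ⇒ f f

Two distinct leftmost derivations for the same string.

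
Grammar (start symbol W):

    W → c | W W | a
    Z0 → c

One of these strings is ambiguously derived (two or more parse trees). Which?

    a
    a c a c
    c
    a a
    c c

a: 1 tree
a c a c: 5 trees
c: 1 tree
a a: 1 tree
c c: 1 tree

a c a c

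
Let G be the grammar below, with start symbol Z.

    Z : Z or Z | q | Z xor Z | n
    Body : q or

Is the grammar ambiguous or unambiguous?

Ambiguous

Witness: n or n or n

Derivation 1: Z ⇒ Z or Z ⇒ Z or Z or Z ⇒ n or Z or Z ⇒ n or n or Z ⇒ n or n or n
Derivation 2: Z ⇒ Z or Z ⇒ n or Z ⇒ n or Z or Z ⇒ n or n or Z ⇒ n or n or n

Two distinct leftmost derivations for the same string.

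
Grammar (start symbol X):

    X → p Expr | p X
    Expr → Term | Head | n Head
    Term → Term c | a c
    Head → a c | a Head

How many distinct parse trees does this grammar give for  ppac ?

2

Parse trees for ppac:
  [X p [X p [Expr [Term a c]]]]
  [X p [X p [Expr [Head a c]]]]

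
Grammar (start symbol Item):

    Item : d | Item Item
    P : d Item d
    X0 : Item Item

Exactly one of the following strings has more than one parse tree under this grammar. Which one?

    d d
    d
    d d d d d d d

d d: 1 tree
d: 1 tree
d d d d d d d: 132 trees

d d d d d d d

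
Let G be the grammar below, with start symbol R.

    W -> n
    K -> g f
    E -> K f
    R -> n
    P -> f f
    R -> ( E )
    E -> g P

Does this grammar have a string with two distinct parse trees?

Witness: ( g f f )

Derivation 1: R ⇒ ( E ) ⇒ ( K f ) ⇒ ( g f f )
Derivation 2: R ⇒ ( E ) ⇒ ( g P ) ⇒ ( g f f )

Two distinct leftmost derivations for the same string.

Ambiguous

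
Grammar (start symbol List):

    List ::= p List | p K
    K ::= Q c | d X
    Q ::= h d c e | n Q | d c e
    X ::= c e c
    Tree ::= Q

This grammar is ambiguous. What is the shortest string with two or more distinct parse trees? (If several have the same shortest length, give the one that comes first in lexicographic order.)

p d c e c

length 5: p d c e c has 2 parse trees

Two derivations of p d c e c:
  List ⇒ p K ⇒ p Q c ⇒ p d c e c
  List ⇒ p K ⇒ p d X ⇒ p d c e c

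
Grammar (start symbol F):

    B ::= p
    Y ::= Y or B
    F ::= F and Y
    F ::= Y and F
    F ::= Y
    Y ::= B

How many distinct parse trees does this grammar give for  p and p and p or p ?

Parse trees for p and p and p or p:
  [F [F [F [Y [B p]]] and [Y [B p]]] and [Y [Y [B p]] or [B p]]]
  [F [F [Y [B p]] and [F [Y [B p]]]] and [Y [Y [B p]] or [B p]]]
  [F [Y [B p]] and [F [F [Y [B p]]] and [Y [Y [B p]] or [B p]]]]
  [F [Y [B p]] and [F [Y [B p]] and [F [Y [Y [B p]] or [B p]]]]]

4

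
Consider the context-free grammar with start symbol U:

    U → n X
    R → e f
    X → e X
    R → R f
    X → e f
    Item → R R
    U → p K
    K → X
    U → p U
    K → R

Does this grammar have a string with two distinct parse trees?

Ambiguous

Witness: p e f

Derivation 1: U ⇒ p K ⇒ p X ⇒ p e f
Derivation 2: U ⇒ p K ⇒ p R ⇒ p e f

Two distinct leftmost derivations for the same string.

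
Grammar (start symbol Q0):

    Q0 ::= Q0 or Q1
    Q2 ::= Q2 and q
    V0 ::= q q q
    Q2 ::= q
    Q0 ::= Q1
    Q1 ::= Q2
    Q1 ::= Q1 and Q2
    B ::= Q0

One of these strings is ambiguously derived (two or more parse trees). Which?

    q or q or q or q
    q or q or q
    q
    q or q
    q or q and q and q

q or q or q or q: 1 tree
q or q or q: 1 tree
q: 1 tree
q or q: 1 tree
q or q and q and q: 4 trees

q or q and q and q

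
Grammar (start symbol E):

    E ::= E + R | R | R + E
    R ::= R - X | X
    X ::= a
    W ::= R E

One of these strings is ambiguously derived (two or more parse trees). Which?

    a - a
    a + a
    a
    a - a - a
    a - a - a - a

a + a

a - a: 1 tree
a + a: 2 trees
a: 1 tree
a - a - a: 1 tree
a - a - a - a: 1 tree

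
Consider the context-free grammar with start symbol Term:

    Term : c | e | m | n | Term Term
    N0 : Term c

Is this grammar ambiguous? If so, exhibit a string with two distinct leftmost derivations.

Ambiguous

Witness: c c c

Derivation 1: Term ⇒ Term Term ⇒ c Term ⇒ c Term Term ⇒ c c Term ⇒ c c c
Derivation 2: Term ⇒ Term Term ⇒ Term Term Term ⇒ c Term Term ⇒ c c Term ⇒ c c c

Two distinct leftmost derivations for the same string.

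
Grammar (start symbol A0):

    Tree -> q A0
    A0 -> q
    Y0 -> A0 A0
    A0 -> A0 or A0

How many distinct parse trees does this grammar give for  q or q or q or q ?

Parse trees for q or q or q or q:
  [A0 [A0 q] or [A0 [A0 q] or [A0 [A0 q] or [A0 q]]]]
  [A0 [A0 q] or [A0 [A0 [A0 q] or [A0 q]] or [A0 q]]]
  [A0 [A0 [A0 q] or [A0 q]] or [A0 [A0 q] or [A0 q]]]
  [A0 [A0 [A0 q] or [A0 [A0 q] or [A0 q]]] or [A0 q]]
  [A0 [A0 [A0 [A0 q] or [A0 q]] or [A0 q]] or [A0 q]]

5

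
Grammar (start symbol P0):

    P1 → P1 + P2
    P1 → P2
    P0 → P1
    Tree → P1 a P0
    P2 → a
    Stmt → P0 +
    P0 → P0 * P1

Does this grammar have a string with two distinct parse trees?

Only P0, P1, P2 are reachable from P0; ignoring the rest: The grammar is stratified — P0 handles '*' (left-recursive), P1 handles '+', P2 atoms. Each operator has a fixed associativity and precedence level, so every string has one parse.

Unambiguous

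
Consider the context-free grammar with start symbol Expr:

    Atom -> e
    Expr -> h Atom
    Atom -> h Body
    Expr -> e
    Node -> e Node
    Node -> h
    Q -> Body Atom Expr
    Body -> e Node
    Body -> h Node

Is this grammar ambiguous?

Only Expr, Atom, Body, Node are reachable from Expr; ignoring the rest: Each reachable nonterminal has at most one production per leading terminal, and all productions are right-linear; the derivation is determined token-by-token.

Unambiguous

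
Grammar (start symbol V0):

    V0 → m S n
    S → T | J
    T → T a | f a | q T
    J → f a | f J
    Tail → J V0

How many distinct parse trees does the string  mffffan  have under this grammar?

1

Parse trees for mffffan:
  [V0 m [S [J f [J f [J f [J f a]]]]] n]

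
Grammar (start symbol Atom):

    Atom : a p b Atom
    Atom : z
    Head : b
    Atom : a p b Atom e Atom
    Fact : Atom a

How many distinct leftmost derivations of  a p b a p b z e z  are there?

2

Parse trees for a p b a p b z e z:
  [Atom a p b [Atom a p b [Atom z] e [Atom z]]]
  [Atom a p b [Atom a p b [Atom z]] e [Atom z]]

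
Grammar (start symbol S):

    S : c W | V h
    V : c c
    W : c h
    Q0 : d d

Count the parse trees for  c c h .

2

Parse trees for c c h:
  [S c [W c h]]
  [S [V c c] h]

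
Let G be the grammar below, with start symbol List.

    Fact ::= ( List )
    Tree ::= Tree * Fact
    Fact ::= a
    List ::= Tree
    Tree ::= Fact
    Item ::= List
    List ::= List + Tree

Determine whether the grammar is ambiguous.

Unambiguous

Only List, Tree, Fact are reachable from List; ignoring the rest: This is a standard precedence ladder (List over Tree over Fact), with each level left-recursive on its own operator ('+' at List, '*' at Tree). That structure is LR(1), hence unambiguous.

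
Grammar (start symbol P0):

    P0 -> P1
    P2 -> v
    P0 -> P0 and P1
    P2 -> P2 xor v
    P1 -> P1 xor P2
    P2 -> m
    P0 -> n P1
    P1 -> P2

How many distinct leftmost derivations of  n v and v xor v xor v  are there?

Parse trees for n v and v xor v xor v:
  [P0 [P0 n [P1 [P2 v]]] and [P1 [P1 [P2 v]] xor [P2 [P2 v] xor v]]]
  [P0 [P0 n [P1 [P2 v]]] and [P1 [P1 [P1 [P2 v]] xor [P2 v]] xor [P2 v]]]
  [P0 [P0 n [P1 [P2 v]]] and [P1 [P1 [P2 [P2 v] xor v]] xor [P2 v]]]
  [P0 [P0 n [P1 [P2 v]]] and [P1 [P2 [P2 [P2 v] xor v] xor v]]]

4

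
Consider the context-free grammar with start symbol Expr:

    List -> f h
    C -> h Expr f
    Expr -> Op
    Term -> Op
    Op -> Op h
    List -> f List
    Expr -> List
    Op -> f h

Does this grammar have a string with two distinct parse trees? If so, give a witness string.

Witness: f h

Derivation 1: Expr ⇒ Op ⇒ f h
Derivation 2: Expr ⇒ List ⇒ f h

Two distinct leftmost derivations for the same string.

Ambiguous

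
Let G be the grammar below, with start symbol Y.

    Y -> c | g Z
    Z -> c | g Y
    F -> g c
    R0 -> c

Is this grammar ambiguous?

Only Y, Z are reachable from Y; ignoring the rest: Each reachable nonterminal has at most one production per leading terminal, and all productions are right-linear; the derivation is determined token-by-token.

Unambiguous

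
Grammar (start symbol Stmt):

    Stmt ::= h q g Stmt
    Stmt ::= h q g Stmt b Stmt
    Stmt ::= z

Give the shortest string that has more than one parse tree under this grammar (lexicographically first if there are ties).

h q g h q g z b z

length 1: no string has ≥2 trees
length 4: no string has ≥2 trees
length 6: no string has ≥2 trees
length 7: no string has ≥2 trees
length 9: h q g h q g z b z has 2 parse trees

Two derivations of h q g h q g z b z:
  Stmt ⇒ h q g Stmt ⇒ h q g h q g Stmt b Stmt ⇒ h q g h q g z b Stmt ⇒ h q g h q g z b z
  Stmt ⇒ h q g Stmt b Stmt ⇒ h q g h q g Stmt b Stmt ⇒ h q g h q g z b Stmt ⇒ h q g h q g z b z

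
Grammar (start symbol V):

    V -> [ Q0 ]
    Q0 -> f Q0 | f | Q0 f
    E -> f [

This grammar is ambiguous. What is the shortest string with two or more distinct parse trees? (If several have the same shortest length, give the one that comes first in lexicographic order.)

length 3: no string has ≥2 trees
length 4: [ f f ] has 2 parse trees

Two derivations of [ f f ]:
  V ⇒ [ Q0 ] ⇒ [ f Q0 ] ⇒ [ f f ]
  V ⇒ [ Q0 ] ⇒ [ Q0 f ] ⇒ [ f f ]

[ f f ]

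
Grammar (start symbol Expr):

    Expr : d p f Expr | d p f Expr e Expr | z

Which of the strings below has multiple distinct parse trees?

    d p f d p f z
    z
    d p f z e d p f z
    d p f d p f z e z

d p f d p f z e z

d p f d p f z: 1 tree
z: 1 tree
d p f z e d p f z: 1 tree
d p f d p f z e z: 2 trees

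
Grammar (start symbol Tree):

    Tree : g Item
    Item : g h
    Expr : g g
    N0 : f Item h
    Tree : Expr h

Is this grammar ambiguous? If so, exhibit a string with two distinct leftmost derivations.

Witness: g g h

Derivation 1: Tree ⇒ g Item ⇒ g g h
Derivation 2: Tree ⇒ Expr h ⇒ g g h

Two distinct leftmost derivations for the same string.

Ambiguous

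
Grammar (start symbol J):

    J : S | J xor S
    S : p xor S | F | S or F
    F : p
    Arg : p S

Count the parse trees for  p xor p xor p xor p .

Parse trees for p xor p xor p xor p:
  [J [S p xor [S p xor [S p xor [S [F p]]]]]]
  [J [J [S [F p]]] xor [S p xor [S p xor [S [F p]]]]]
  [J [J [S p xor [S [F p]]]] xor [S p xor [S [F p]]]]
  [J [J [J [S [F p]]] xor [S [F p]]] xor [S p xor [S [F p]]]]
  [J [J [S p xor [S p xor [S [F p]]]]] xor [S [F p]]]
  [J [J [J [S [F p]]] xor [S p xor [S [F p]]]] xor [S [F p]]]
  [J [J [J [S p xor [S [F p]]]] xor [S [F p]]] xor [S [F p]]]
  [J [J [J [J [S [F p]]] xor [S [F p]]] xor [S [F p]]] xor [S [F p]]]

8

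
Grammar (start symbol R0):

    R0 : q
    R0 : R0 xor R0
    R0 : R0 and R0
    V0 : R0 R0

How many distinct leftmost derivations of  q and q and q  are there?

Parse trees for q and q and q:
  [R0 [R0 q] and [R0 [R0 q] and [R0 q]]]
  [R0 [R0 [R0 q] and [R0 q]] and [R0 q]]

2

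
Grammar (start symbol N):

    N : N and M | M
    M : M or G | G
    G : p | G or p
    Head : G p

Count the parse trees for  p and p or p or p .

Parse trees for p and p or p or p:
  [N [N [M [G p]]] and [M [M [G p]] or [G [G p] or p]]]
  [N [N [M [G p]]] and [M [M [M [G p]] or [G p]] or [G p]]]
  [N [N [M [G p]]] and [M [M [G [G p] or p]] or [G p]]]
  [N [N [M [G p]]] and [M [G [G [G p] or p] or p]]]

4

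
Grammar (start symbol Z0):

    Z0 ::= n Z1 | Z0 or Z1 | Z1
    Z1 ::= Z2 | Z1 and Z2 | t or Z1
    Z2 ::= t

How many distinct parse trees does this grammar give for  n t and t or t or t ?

2

Parse trees for n t and t or t or t:
  [Z0 [Z0 n [Z1 [Z1 [Z2 t]] and [Z2 t]]] or [Z1 t or [Z1 [Z2 t]]]]
  [Z0 [Z0 [Z0 n [Z1 [Z1 [Z2 t]] and [Z2 t]]] or [Z1 [Z2 t]]] or [Z1 [Z2 t]]]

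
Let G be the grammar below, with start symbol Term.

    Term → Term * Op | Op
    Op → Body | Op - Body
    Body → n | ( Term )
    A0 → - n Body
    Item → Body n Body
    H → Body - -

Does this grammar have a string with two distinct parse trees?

Unambiguous

(A0, Item, H are unreachable from Term, so their rules don't affect L(Term).) The grammar is stratified — Term handles '*' (left-recursive), Op handles '-', Body atoms. Each operator has a fixed associativity and precedence level, so every string has one parse.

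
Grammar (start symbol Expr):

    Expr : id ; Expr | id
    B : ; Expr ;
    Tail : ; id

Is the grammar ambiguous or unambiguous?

(B, Tail are unreachable from Expr, so their rules don't affect L(Expr).) Right-recursive list with a separator: after each atom, whether the separator follows determines the rule. One parse per string.

Unambiguous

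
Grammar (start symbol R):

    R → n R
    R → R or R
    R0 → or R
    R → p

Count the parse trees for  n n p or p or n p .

9

Parse trees for n n p or p or n p (showing first 6 of 9):
  [R n [R n [R [R p] or [R [R p] or [R n [R p]]]]]]
  [R n [R n [R [R [R p] or [R p]] or [R n [R p]]]]]
  [R n [R [R n [R p]] or [R [R p] or [R n [R p]]]]]
  [R n [R [R n [R [R p] or [R p]]] or [R n [R p]]]]
  [R n [R [R [R n [R p]] or [R p]] or [R n [R p]]]]
  [R [R n [R n [R p]]] or [R [R p] or [R n [R p]]]]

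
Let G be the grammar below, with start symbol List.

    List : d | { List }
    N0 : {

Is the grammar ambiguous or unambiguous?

Unambiguous

Only List is reachable from List; ignoring the rest: Each string is a nest of matched brackets around a single atom. An opening bracket forces the recursive rule; an atom forces the base rule.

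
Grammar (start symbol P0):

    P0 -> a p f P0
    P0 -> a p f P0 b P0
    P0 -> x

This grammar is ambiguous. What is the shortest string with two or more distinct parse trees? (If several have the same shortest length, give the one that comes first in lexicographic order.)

a p f a p f x b x

length 1: no string has ≥2 trees
length 4: no string has ≥2 trees
length 6: no string has ≥2 trees
length 7: no string has ≥2 trees
length 9: a p f a p f x b x has 2 parse trees

Two derivations of a p f a p f x b x:
  P0 ⇒ a p f P0 ⇒ a p f a p f P0 b P0 ⇒ a p f a p f x b P0 ⇒ a p f a p f x b x
  P0 ⇒ a p f P0 b P0 ⇒ a p f a p f P0 b P0 ⇒ a p f a p f x b P0 ⇒ a p f a p f x b x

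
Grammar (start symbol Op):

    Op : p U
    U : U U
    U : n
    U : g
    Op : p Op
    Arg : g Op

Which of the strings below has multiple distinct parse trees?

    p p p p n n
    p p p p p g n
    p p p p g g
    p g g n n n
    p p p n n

p p p p n n: 1 tree
p p p p p g n: 1 tree
p p p p g g: 1 tree
p g g n n n: 14 trees
p p p n n: 1 tree

p g g n n n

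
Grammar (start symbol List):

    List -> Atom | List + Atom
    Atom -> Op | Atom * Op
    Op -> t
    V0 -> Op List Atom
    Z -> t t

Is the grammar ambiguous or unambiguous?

Unambiguous

(V0, Z are unreachable from List, so their rules don't affect L(List).) List → List + Atom | Atom  ;  Atom → Atom * Op | Op  — a left-associative chain with Op at the bottom. Each string factors uniquely by precedence.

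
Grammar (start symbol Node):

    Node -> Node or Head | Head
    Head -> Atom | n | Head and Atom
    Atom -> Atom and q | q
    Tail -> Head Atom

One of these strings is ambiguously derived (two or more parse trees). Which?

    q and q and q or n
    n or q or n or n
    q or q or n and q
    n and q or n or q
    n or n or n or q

q and q and q or n: 4 trees
n or q or n or n: 1 tree
q or q or n and q: 1 tree
n and q or n or q: 1 tree
n or n or n or q: 1 tree

q and q and q or n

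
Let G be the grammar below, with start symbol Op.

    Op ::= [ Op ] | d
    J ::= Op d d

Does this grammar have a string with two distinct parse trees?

Unambiguous

(J is unreachable from Op, so its rules don't affect L(Op).) Each string is a nest of matched brackets around a single atom. An opening bracket forces the recursive rule; an atom forces the base rule.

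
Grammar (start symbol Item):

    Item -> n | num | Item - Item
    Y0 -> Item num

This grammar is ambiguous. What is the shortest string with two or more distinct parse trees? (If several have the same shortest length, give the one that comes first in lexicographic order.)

n - n - n

length 1: no string has ≥2 trees
length 3: no string has ≥2 trees
length 5: n - n - n has 2 parse trees

Two derivations of n - n - n:
  Item ⇒ Item - Item ⇒ n - Item ⇒ n - Item - Item ⇒ n - n - Item ⇒ n - n - n
  Item ⇒ Item - Item ⇒ Item - Item - Item ⇒ n - Item - Item ⇒ n - n - Item ⇒ n - n - n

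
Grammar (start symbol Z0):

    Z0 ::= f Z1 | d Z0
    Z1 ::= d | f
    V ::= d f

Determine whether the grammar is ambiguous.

Unambiguous

(V is unreachable from Z0, so its rules don't affect L(Z0).) Each reachable nonterminal has at most one production per leading terminal, and all productions are right-linear; the derivation is determined token-by-token.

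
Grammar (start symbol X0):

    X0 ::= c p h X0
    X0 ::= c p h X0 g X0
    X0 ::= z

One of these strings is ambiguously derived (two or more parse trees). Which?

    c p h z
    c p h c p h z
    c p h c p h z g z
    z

c p h c p h z g z

c p h z: 1 tree
c p h c p h z: 1 tree
c p h c p h z g z: 2 trees
z: 1 tree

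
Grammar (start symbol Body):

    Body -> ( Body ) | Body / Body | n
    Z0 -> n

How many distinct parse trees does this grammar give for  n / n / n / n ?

Parse trees for n / n / n / n:
  [Body [Body n] / [Body [Body n] / [Body [Body n] / [Body n]]]]
  [Body [Body n] / [Body [Body [Body n] / [Body n]] / [Body n]]]
  [Body [Body [Body n] / [Body n]] / [Body [Body n] / [Body n]]]
  [Body [Body [Body n] / [Body [Body n] / [Body n]]] / [Body n]]
  [Body [Body [Body [Body n] / [Body n]] / [Body n]] / [Body n]]

5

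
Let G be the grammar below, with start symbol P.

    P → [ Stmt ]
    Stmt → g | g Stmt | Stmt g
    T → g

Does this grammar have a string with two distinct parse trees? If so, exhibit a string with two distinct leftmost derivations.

Ambiguous

Witness: [ g g ]

Derivation 1: P ⇒ [ Stmt ] ⇒ [ g Stmt ] ⇒ [ g g ]
Derivation 2: P ⇒ [ Stmt ] ⇒ [ Stmt g ] ⇒ [ g g ]

Two distinct leftmost derivations for the same string.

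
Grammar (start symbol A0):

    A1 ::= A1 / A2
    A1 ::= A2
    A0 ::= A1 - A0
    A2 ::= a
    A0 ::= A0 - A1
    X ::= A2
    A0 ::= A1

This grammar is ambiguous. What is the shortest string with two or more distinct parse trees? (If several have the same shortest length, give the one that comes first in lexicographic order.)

length 1: no string has ≥2 trees
length 3: a - a has 2 parse trees

Two derivations of a - a:
  A0 ⇒ A1 - A0 ⇒ A2 - A0 ⇒ a - A0 ⇒ a - A1 ⇒ a - A2 ⇒ a - a
  A0 ⇒ A0 - A1 ⇒ A1 - A1 ⇒ A2 - A1 ⇒ a - A1 ⇒ a - A2 ⇒ a - a

a - a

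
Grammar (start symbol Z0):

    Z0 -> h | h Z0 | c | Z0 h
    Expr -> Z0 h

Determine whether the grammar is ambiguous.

Ambiguous

Witness: h h

Derivation 1: Z0 ⇒ h Z0 ⇒ h h
Derivation 2: Z0 ⇒ Z0 h ⇒ h h

Two distinct leftmost derivations for the same string.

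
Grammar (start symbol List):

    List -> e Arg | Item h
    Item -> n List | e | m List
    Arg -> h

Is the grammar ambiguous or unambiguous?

Witness: e h

Derivation 1: List ⇒ e Arg ⇒ e h
Derivation 2: List ⇒ Item h ⇒ e h

Two distinct leftmost derivations for the same string.

Ambiguous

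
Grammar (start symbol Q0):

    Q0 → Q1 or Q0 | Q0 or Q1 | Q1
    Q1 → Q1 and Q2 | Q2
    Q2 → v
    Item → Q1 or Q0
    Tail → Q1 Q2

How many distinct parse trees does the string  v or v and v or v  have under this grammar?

4

Parse trees for v or v and v or v:
  [Q0 [Q1 [Q2 v]] or [Q0 [Q1 [Q1 [Q2 v]] and [Q2 v]] or [Q0 [Q1 [Q2 v]]]]]
  [Q0 [Q1 [Q2 v]] or [Q0 [Q0 [Q1 [Q1 [Q2 v]] and [Q2 v]]] or [Q1 [Q2 v]]]]
  [Q0 [Q0 [Q1 [Q2 v]] or [Q0 [Q1 [Q1 [Q2 v]] and [Q2 v]]]] or [Q1 [Q2 v]]]
  [Q0 [Q0 [Q0 [Q1 [Q2 v]]] or [Q1 [Q1 [Q2 v]] and [Q2 v]]] or [Q1 [Q2 v]]]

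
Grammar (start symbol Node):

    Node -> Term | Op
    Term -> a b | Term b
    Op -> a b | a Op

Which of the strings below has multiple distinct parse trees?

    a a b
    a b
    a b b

a b

a a b: 1 tree
a b: 2 trees
a b b: 1 tree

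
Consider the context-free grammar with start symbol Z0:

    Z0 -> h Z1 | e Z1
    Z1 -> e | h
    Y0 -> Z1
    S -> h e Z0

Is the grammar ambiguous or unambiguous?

(Y0, S are unreachable from Z0, so their rules don't affect L(Z0).) Restricted to the reachable nonterminals, every rule has the form A → t or A → t B, and no two rules for the same A share a first terminal. The grammar encodes a DFA — one run per string.

Unambiguous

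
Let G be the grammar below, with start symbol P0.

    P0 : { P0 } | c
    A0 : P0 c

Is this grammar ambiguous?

Unambiguous

Only P0 is reachable from P0; ignoring the rest: L(P0) is { openⁿ atom closeⁿ : n ≥ 0 }. The bracket depth fixes n, and the derivation is forced at every step.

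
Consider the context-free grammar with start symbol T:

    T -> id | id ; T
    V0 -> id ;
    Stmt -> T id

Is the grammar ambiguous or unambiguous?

(V0, Stmt are unreachable from T, so their rules don't affect L(T).) Right-recursive list with a separator: after each atom, whether the separator follows determines the rule. One parse per string.

Unambiguous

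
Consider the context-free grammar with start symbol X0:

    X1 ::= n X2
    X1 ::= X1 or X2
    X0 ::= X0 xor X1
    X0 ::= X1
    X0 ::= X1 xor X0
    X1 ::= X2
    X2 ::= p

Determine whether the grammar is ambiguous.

Ambiguous

Witness: p xor p

Derivation 1: X0 ⇒ X0 xor X1 ⇒ X1 xor X1 ⇒ X2 xor X1 ⇒ p xor X1 ⇒ p xor X2 ⇒ p xor p
Derivation 2: X0 ⇒ X1 xor X0 ⇒ X2 xor X0 ⇒ p xor X0 ⇒ p xor X1 ⇒ p xor X2 ⇒ p xor p

Two distinct leftmost derivations for the same string.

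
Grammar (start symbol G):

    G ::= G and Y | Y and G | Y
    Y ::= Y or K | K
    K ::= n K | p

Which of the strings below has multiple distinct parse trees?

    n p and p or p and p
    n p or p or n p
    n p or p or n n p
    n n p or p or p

n p and p or p and p

n p and p or p and p: 4 trees
n p or p or n p: 1 tree
n p or p or n n p: 1 tree
n n p or p or p: 1 tree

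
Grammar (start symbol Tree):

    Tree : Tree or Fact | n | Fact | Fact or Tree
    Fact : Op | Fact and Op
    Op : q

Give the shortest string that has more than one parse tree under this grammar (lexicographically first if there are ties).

length 1: no string has ≥2 trees
length 3: q or q has 2 parse trees

Two derivations of q or q:
  Tree ⇒ Tree or Fact ⇒ Fact or Fact ⇒ Op or Fact ⇒ q or Fact ⇒ q or Op ⇒ q or q
  Tree ⇒ Fact or Tree ⇒ Op or Tree ⇒ q or Tree ⇒ q or Fact ⇒ q or Op ⇒ q or q

q or q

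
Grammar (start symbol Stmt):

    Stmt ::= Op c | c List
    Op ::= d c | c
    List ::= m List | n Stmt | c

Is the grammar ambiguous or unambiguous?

Witness: c c

Derivation 1: Stmt ⇒ Op c ⇒ c c
Derivation 2: Stmt ⇒ c List ⇒ c c

Two distinct leftmost derivations for the same string.

Ambiguous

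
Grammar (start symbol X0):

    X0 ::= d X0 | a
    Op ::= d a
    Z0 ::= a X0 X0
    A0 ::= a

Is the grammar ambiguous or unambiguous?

Unambiguous

Only X0 is reachable from X0; ignoring the rest: Restricted to the reachable nonterminals, every rule has the form A → t or A → t B, and no two rules for the same A share a first terminal. The grammar encodes a DFA — one run per string.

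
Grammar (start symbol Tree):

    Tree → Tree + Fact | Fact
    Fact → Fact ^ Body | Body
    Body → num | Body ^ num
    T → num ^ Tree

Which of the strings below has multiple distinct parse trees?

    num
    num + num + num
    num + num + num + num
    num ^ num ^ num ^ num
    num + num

num ^ num ^ num ^ num

num: 1 tree
num + num + num: 1 tree
num + num + num + num: 1 tree
num ^ num ^ num ^ num: 8 trees
num + num: 1 tree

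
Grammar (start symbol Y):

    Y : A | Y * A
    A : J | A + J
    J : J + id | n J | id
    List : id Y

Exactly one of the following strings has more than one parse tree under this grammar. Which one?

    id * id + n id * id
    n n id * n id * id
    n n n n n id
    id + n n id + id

id + n n id + id

id * id + n id * id: 1 tree
n n id * n id * id: 1 tree
n n n n n id: 1 tree
id + n n id + id: 4 trees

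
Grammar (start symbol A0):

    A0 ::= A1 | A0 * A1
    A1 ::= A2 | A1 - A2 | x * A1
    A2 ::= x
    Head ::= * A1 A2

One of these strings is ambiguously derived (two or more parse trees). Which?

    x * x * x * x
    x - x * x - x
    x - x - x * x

x * x * x * x: 8 trees
x - x * x - x: 1 tree
x - x - x * x: 1 tree

x * x * x * x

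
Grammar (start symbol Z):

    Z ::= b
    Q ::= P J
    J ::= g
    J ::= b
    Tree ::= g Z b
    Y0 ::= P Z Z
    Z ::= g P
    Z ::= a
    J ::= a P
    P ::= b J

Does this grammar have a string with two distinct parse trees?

Unambiguous

Only Z, P, J are reachable from Z; ignoring the rest: Each reachable nonterminal has at most one production per leading terminal, and all productions are right-linear; the derivation is determined token-by-token.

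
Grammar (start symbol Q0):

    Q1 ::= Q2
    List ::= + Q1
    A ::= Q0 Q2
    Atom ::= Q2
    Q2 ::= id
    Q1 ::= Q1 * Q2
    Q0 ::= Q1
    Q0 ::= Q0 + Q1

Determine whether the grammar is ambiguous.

Unambiguous

Only Q0, Q1, Q2 are reachable from Q0; ignoring the rest: The grammar is stratified — Q0 handles '+' (left-recursive), Q1 handles '*', Q2 atoms. Each operator has a fixed associativity and precedence level, so every string has one parse.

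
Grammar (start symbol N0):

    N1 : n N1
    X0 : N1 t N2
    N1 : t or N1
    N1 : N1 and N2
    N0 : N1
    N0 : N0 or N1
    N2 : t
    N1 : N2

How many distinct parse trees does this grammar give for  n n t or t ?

2

Parse trees for n n t or t:
  [N0 [N1 n [N1 n [N1 t or [N1 [N2 t]]]]]]
  [N0 [N0 [N1 n [N1 n [N1 [N2 t]]]]] or [N1 [N2 t]]]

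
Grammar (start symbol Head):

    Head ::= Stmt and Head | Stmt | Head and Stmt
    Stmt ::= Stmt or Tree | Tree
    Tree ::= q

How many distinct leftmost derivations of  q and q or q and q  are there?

4

Parse trees for q and q or q and q:
  [Head [Stmt [Tree q]] and [Head [Stmt [Stmt [Tree q]] or [Tree q]] and [Head [Stmt [Tree q]]]]]
  [Head [Stmt [Tree q]] and [Head [Head [Stmt [Stmt [Tree q]] or [Tree q]]] and [Stmt [Tree q]]]]
  [Head [Head [Stmt [Tree q]] and [Head [Stmt [Stmt [Tree q]] or [Tree q]]]] and [Stmt [Tree q]]]
  [Head [Head [Head [Stmt [Tree q]]] and [Stmt [Stmt [Tree q]] or [Tree q]]] and [Stmt [Tree q]]]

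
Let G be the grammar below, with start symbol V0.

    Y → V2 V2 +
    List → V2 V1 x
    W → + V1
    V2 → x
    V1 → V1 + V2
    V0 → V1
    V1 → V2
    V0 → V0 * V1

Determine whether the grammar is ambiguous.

Unambiguous

(List, W, Y are unreachable from V0, so their rules don't affect L(V0).) The grammar is stratified — V0 handles '*' (left-recursive), V1 handles '+', V2 atoms. Each operator has a fixed associativity and precedence level, so every string has one parse.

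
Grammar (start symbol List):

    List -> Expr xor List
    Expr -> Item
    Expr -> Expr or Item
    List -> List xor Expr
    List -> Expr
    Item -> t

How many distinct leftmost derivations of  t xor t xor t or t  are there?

Parse trees for t xor t xor t or t:
  [List [Expr [Item t]] xor [List [Expr [Item t]] xor [List [Expr [Expr [Item t]] or [Item t]]]]]
  [List [Expr [Item t]] xor [List [List [Expr [Item t]]] xor [Expr [Expr [Item t]] or [Item t]]]]
  [List [List [Expr [Item t]] xor [List [Expr [Item t]]]] xor [Expr [Expr [Item t]] or [Item t]]]
  [List [List [List [Expr [Item t]]] xor [Expr [Item t]]] xor [Expr [Expr [Item t]] or [Item t]]]

4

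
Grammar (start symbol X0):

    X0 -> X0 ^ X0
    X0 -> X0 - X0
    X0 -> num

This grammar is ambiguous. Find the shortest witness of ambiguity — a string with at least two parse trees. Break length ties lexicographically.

length 1: no string has ≥2 trees
length 3: no string has ≥2 trees
length 5: num - num - num has 2 parse trees

Two derivations of num - num - num:
  X0 ⇒ X0 - X0 ⇒ X0 - X0 - X0 ⇒ num - X0 - X0 ⇒ num - num - X0 ⇒ num - num - num
  X0 ⇒ X0 - X0 ⇒ num - X0 ⇒ num - X0 - X0 ⇒ num - num - X0 ⇒ num - num - num

num - num - num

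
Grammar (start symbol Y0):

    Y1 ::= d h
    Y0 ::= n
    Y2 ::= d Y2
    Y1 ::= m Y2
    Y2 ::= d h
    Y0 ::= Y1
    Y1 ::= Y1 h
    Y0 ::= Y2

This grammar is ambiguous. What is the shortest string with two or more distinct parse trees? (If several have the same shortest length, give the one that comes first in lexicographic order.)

length 1: no string has ≥2 trees
length 2: d h has 2 parse trees

Two derivations of d h:
  Y0 ⇒ Y1 ⇒ d h
  Y0 ⇒ Y2 ⇒ d h

d h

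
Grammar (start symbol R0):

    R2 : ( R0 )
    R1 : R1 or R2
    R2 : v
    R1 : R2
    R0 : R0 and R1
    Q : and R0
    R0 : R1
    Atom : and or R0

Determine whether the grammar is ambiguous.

Only R0, R1, R2 are reachable from R0; ignoring the rest: The grammar is stratified — R0 handles 'and' (left-recursive), R1 handles 'or', R2 atoms. Each operator has a fixed associativity and precedence level, so every string has one parse.

Unambiguous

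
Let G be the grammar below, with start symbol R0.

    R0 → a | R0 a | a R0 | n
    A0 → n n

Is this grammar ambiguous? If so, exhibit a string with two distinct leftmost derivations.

Ambiguous

Witness: a a

Derivation 1: R0 ⇒ R0 a ⇒ a a
Derivation 2: R0 ⇒ a R0 ⇒ a a

Two distinct leftmost derivations for the same string.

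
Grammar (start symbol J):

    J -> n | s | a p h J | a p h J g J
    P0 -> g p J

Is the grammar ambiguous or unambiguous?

Ambiguous

Witness: a p h a p h n g n

Derivation 1: J ⇒ a p h J ⇒ a p h a p h J g J ⇒ a p h a p h n g J ⇒ a p h a p h n g n
Derivation 2: J ⇒ a p h J g J ⇒ a p h a p h J g J ⇒ a p h a p h n g J ⇒ a p h a p h n g n

Two distinct leftmost derivations for the same string.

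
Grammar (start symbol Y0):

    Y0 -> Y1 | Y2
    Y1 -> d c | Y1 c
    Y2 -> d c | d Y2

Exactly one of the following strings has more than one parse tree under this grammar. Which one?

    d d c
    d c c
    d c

d d c: 1 tree
d c c: 1 tree
d c: 2 trees

d c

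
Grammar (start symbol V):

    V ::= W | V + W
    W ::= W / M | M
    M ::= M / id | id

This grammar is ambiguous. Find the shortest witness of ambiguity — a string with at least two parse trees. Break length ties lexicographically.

id / id

length 1: no string has ≥2 trees
length 3: id / id has 2 parse trees

Two derivations of id / id:
  V ⇒ W ⇒ W / M ⇒ M / M ⇒ id / M ⇒ id / id
  V ⇒ W ⇒ M ⇒ M / id ⇒ id / id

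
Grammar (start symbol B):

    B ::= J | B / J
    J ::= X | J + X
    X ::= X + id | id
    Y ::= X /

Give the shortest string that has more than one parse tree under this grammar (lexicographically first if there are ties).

length 1: no string has ≥2 trees
length 3: id + id has 2 parse trees

Two derivations of id + id:
  B ⇒ J ⇒ X ⇒ X + id ⇒ id + id
  B ⇒ J ⇒ J + X ⇒ X + X ⇒ id + X ⇒ id + id

id + id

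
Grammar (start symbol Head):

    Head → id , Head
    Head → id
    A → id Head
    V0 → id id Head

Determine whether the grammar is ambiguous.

Unambiguous

(V0, A are unreachable from Head, so their rules don't affect L(Head).) The reachable grammar is A → atom sep A | atom. Each atom is followed by either the separator (recurse) or end-of-string (stop) — no choice point.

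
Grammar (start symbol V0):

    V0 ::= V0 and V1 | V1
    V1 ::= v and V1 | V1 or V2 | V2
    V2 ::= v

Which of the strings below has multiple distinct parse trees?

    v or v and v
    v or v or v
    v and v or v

v or v and v: 1 tree
v or v or v: 1 tree
v and v or v: 3 trees

v and v or v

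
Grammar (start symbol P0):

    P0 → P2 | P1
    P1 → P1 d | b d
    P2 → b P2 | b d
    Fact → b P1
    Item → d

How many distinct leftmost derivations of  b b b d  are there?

Parse trees for b b b d:
  [P0 [P2 b [P2 b [P2 b d]]]]

1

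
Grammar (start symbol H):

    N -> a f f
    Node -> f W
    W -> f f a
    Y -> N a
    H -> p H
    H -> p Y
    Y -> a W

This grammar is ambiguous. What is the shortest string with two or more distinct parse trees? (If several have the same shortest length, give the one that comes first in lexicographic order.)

p a f f a

length 5: p a f f a has 2 parse trees

Two derivations of p a f f a:
  H ⇒ p Y ⇒ p N a ⇒ p a f f a
  H ⇒ p Y ⇒ p a W ⇒ p a f f a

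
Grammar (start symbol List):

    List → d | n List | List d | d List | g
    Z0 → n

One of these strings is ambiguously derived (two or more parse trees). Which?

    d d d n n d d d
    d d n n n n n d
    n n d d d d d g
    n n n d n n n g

d d d n n d d d: 29 trees
d d n n n n n d: 1 tree
n n d d d d d g: 1 tree
n n n d n n n g: 1 tree

d d d n n d d d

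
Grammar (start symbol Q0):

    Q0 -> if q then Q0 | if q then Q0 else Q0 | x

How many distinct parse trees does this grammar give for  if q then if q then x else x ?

2

Parse trees for if q then if q then x else x:
  [Q0 if q then [Q0 if q then [Q0 x] else [Q0 x]]]
  [Q0 if q then [Q0 if q then [Q0 x]] else [Q0 x]]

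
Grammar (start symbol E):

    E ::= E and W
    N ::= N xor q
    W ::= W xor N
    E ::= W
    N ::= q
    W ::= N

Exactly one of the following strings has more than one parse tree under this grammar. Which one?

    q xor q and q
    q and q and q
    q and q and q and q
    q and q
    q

q xor q and q: 2 trees
q and q and q: 1 tree
q and q and q and q: 1 tree
q and q: 1 tree
q: 1 tree

q xor q and q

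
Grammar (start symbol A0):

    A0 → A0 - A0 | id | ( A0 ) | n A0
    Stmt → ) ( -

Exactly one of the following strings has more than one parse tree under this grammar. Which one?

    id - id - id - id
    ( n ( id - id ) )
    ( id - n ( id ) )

id - id - id - id: 5 trees
( n ( id - id ) ): 1 tree
( id - n ( id ) ): 1 tree

id - id - id - id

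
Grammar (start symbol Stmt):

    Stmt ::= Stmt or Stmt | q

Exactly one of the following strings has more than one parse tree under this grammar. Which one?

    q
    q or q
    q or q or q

q or q or q

q: 1 tree
q or q: 1 tree
q or q or q: 2 trees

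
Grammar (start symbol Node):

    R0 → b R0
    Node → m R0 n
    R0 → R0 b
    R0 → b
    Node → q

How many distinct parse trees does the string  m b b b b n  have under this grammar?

Parse trees for m b b b b n:
  [Node m [R0 b [R0 b [R0 b [R0 b]]]] n]
  [Node m [R0 b [R0 b [R0 [R0 b] b]]] n]
  [Node m [R0 b [R0 [R0 b [R0 b]] b]] n]
  [Node m [R0 b [R0 [R0 [R0 b] b] b]] n]
  [Node m [R0 [R0 b [R0 b [R0 b]]] b] n]
  [Node m [R0 [R0 b [R0 [R0 b] b]] b] n]
  [Node m [R0 [R0 [R0 b [R0 b]] b] b] n]
  [Node m [R0 [R0 [R0 [R0 b] b] b] b] n]

8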